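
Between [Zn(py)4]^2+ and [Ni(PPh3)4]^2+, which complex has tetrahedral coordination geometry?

[Zn(py)4]^2+

For [Zn(py)4]^2+: Pyridine is neutral; balancing the +2 overall charge requires Zn(II). Zn sits in group 12, so the d-electron count is 12 − 2 = 10. A d¹⁰ ion has no crystal-field stabilisation preference between square planar and tetrahedral, so four ligands adopt the sterically favoured tetrahedral geometry. → tetrahedral.
For [Ni(PPh3)4]^2+: Summing ligand charges against the +2 overall charge gives an oxidation state of +2 for nickel. Group 10 minus oxidation state 2 gives a d⁸ configuration. Triphenylphosphine is a strong-field ligand (high in the spectrochemical series). A 3d d⁸ ion with strong-field ligands gains enough CFSE to favour square planar over tetrahedral. → square planar.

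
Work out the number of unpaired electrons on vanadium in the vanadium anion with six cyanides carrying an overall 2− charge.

1 unpaired electron

Each cyanide is −1; balancing the −2 overall charge requires V(IV).
Group 5 minus oxidation state 4 gives a d¹ configuration.
In an octahedral field the d¹ configuration is t₂g¹e_g⁰ (only one arrangement possible), giving 1 unpaired electron.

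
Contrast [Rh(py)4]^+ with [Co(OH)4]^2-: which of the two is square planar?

[Rh(py)4]^+

For [Rh(py)4]^+: Pyridine is neutral; balancing the +1 overall charge requires Rh(I). Rhodium is a group-9 element; Rh(I) is therefore d⁸. A 4d d⁸ ion has a large crystal-field splitting; square planar leaves the high-energy d_{x²−y²} orbital empty and maximises CFSE. → square planar.
For [Co(OH)4]^2-: Summing ligand charges against the −2 overall charge gives an oxidation state of +2 for cobalt. Group 9 minus oxidation state 2 gives a d⁷ configuration. For a high-spin 3d d⁷ ion with weak-field ligands the small Δₜ gives little square-planar CFSE advantage, so four ligands adopt the sterically favoured tetrahedral geometry. → tetrahedral.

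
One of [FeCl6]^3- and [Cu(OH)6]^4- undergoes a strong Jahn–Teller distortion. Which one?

[Cu(OH)6]^4-

[FeCl6]^3-: Each chloride is −1; balancing the −3 overall charge requires Fe(III). Iron is a group-8 element; Fe(III) is therefore d⁵. Chloride is a weak-field ligand for a first-row metal, so the complex is high-spin. The d⁵ configuration leaves the e_g set evenly filled (or empty) — no strong Jahn–Teller driving force.
[Cu(OH)6]^4-: Ligand charges: each hydroxide is −1. With an overall charge of −4 the copper centre must be in the +2 oxidation state. Group 11 minus oxidation state 2 gives a d⁹ configuration. The t₂g⁶e_g³ configuration has an unevenly filled e_g set; the Jahn–Teller theorem predicts a tetragonal distortion (typically axial elongation) to lift the degeneracy.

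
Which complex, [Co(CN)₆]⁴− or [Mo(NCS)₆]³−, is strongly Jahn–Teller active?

[Co(CN)₆]⁴−: Summing ligand charges against the −4 overall charge gives an oxidation state of +2 for cobalt. Group 9 minus oxidation state 2 gives a d⁷ configuration. Cyanide is a strong-field ligand (high in the spectrochemical series) for a first-row metal, so the complex is low-spin. The t₂g⁶e_g¹ (low-spin) configuration has an unevenly filled e_g set; the Jahn–Teller theorem predicts a tetragonal distortion (typically axial elongation) to lift the degeneracy.
[Mo(NCS)₆]³−: Ligand charges: each isothiocyanate is −1. With an overall charge of −3 the molybdenum centre must be in the +3 oxidation state. Group 6 minus oxidation state 3 gives a d³ configuration. The d³ configuration leaves the e_g set evenly filled (or empty) — no strong Jahn–Teller driving force.

[Co(CN)₆]⁴−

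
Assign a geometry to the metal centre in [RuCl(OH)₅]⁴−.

octahedral

Each chloride is −1; each hydroxide is −1; balancing the −4 overall charge requires Ru(II).
Group 8 minus oxidation state 2 gives a d⁶ configuration.
With 6 monodentate ligands the coordination number is 6.
Six donors around a single metal centre give an octahedral coordination sphere.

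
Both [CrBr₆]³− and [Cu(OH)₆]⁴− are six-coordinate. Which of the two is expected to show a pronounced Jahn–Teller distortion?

[CrBr₆]³−: Ligand charges: each bromide is −1. With an overall charge of −3 the chromium centre must be in the +3 oxidation state. Group 6 minus oxidation state 3 gives a d³ configuration. The d³ configuration leaves the e_g set evenly filled (or empty) — no strong Jahn–Teller driving force.
[Cu(OH)₆]⁴−: Ligand charges: each hydroxide is −1. With an overall charge of −4 the copper centre must be in the +2 oxidation state. Cu sits in group 11, so the d-electron count is 11 − 2 = 9. The t₂g⁶e_g³ configuration has an unevenly filled e_g set; the Jahn–Teller theorem predicts a tetragonal distortion (typically axial elongation) to lift the degeneracy.

[Cu(OH)₆]⁴−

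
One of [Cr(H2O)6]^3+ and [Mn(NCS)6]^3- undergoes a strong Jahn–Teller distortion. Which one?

[Mn(NCS)6]^3-

[Cr(H2O)6]^3+: Water is neutral; balancing the +3 overall charge requires Cr(III). Chromium is a group-6 element; Cr(III) is therefore d³. The d³ configuration leaves the e_g set evenly filled (or empty) — no strong Jahn–Teller driving force.
[Mn(NCS)6]^3-: Ligand charges: each isothiocyanate is −1. With an overall charge of −3 the manganese centre must be in the +3 oxidation state. Manganese is a group-7 element; Mn(III) is therefore d⁴. Isothiocyanate is a weak-field ligand for a first-row metal, so the complex is high-spin. The t₂g³e_g¹ (high-spin) configuration has an unevenly filled e_g set; the Jahn–Teller theorem predicts a tetragonal distortion (typically axial elongation) to lift the degeneracy.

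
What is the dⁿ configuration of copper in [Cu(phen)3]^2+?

Summing ligand charges against the +2 overall charge gives an oxidation state of +2 for copper.
Cu sits in group 11, so the d-electron count is 11 − 2 = 9.

d9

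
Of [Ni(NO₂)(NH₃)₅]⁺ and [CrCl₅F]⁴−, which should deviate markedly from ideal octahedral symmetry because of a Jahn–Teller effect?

[Ni(NO₂)(NH₃)₅]⁺: Each nitro (N-bound nitrite) is −1; ammonia is neutral; balancing the +1 overall charge requires Ni(II). Nickel is a group-10 element; Ni(II) is therefore d⁸. The d⁸ configuration leaves the e_g set evenly filled (or empty) — no strong Jahn–Teller driving force.
[CrCl₅F]⁴−: Summing ligand charges against the −4 overall charge gives an oxidation state of +2 for chromium. Cr sits in group 6, so the d-electron count is 6 − 2 = 4. Chloride and fluoride are weak-field ligands for a first-row metal, so the complex is high-spin. The t₂g³e_g¹ (high-spin) configuration has an unevenly filled e_g set; the Jahn–Teller theorem predicts a tetragonal distortion (typically axial elongation) to lift the degeneracy.

[CrCl₅F]⁴−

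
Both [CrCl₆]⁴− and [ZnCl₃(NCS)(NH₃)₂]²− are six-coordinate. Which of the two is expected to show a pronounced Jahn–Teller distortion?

[CrCl₆]⁴−

[CrCl₆]⁴−: Summing ligand charges against the −4 overall charge gives an oxidation state of +2 for chromium. Cr sits in group 6, so the d-electron count is 6 − 2 = 4. Chloride is a weak-field ligand for a first-row metal, so the complex is high-spin. The t₂g³e_g¹ (high-spin) configuration has an unevenly filled e_g set; the Jahn–Teller theorem predicts a tetragonal distortion (typically axial elongation) to lift the degeneracy.
[ZnCl₃(NCS)(NH₃)₂]²−: Summing ligand charges against the −2 overall charge gives an oxidation state of +2 for zinc. Zinc is a group-12 element; Zn(II) is therefore d¹⁰. The d¹⁰ configuration leaves the e_g set evenly filled (or empty) — no strong Jahn–Teller driving force.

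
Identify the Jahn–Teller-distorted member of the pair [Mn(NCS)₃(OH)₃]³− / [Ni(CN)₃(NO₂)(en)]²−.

[Mn(NCS)₃(OH)₃]³−: Summing ligand charges against the −3 overall charge gives an oxidation state of +3 for manganese. Mn sits in group 7, so the d-electron count is 7 − 3 = 4. Hydroxide and isothiocyanate are weak-field ligands for a first-row metal, so the complex is high-spin. The t₂g³e_g¹ (high-spin) configuration has an unevenly filled e_g set; the Jahn–Teller theorem predicts a tetragonal distortion (typically axial elongation) to lift the degeneracy.
[Ni(CN)₃(NO₂)(en)]²−: Each cyanide is −1; each nitro (N-bound nitrite) is −1; ethylenediamine is neutral; balancing the −2 overall charge requires Ni(II). Group 10 minus oxidation state 2 gives a d⁸ configuration. The d⁸ configuration leaves the e_g set evenly filled (or empty) — no strong Jahn–Teller driving force.

[Mn(NCS)₃(OH)₃]³−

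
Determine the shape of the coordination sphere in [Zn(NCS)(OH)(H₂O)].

trigonal planar

Each isothiocyanate is −1; each hydroxide is −1; water is neutral; balancing the 0 overall charge requires Zn(II).
Zn sits in group 12, so the d-electron count is 12 − 2 = 10.
Coordination number: 3.
Three ligands around a d¹⁰ centre minimise repulsion in a trigonal-planar arrangement.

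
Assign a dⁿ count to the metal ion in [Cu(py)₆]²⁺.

d⁹

Ligand charges: pyridine is neutral. With an overall charge of +2 the copper centre must be in the +2 oxidation state.
Cu sits in group 11, so the d-electron count is 11 − 2 = 9.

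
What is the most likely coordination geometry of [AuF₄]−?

Summing ligand charges against the −1 overall charge gives an oxidation state of +3 for gold.
Gold is a group-11 element; Au(III) is therefore d⁸.
With 4 monodentate ligands the coordination number is 4.
A 5d d⁸ ion has a large crystal-field splitting; square planar leaves the high-energy d_{x²−y²} orbital empty and maximises CFSE.

square planar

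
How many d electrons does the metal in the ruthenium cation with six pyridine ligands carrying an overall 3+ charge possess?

d⁵

Ligand charges: pyridine is neutral. With an overall charge of +3 the ruthenium centre must be in the +3 oxidation state.
Ruthenium is a group-8 element; Ru(III) is therefore d⁵.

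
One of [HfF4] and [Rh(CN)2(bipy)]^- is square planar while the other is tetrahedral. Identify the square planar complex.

For [HfF4]: Summing ligand charges against the 0 overall charge gives an oxidation state of +4 for hafnium. Hafnium is a group-4 element; Hf(IV) is therefore d⁰. A d⁰ ion has no crystal-field stabilisation preference between square planar and tetrahedral, so four ligands adopt the sterically favoured tetrahedral geometry. → tetrahedral.
For [Rh(CN)2(bipy)]^-: Each cyanide is −1; 2,2′-bipyridine is neutral; balancing the −1 overall charge requires Rh(I). Rhodium is a group-9 element; Rh(I) is therefore d⁸. A 4d d⁸ ion has a large crystal-field splitting; square planar leaves the high-energy d_{x²−y²} orbital empty and maximises CFSE. → square planar.

[Rh(CN)2(bipy)]^-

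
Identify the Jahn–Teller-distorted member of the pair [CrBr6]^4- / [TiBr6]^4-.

[CrBr6]^4-: Each bromide is −1; balancing the −4 overall charge requires Cr(II). Group 6 minus oxidation state 2 gives a d⁴ configuration. Bromide is a weak-field ligand for a first-row metal, so the complex is high-spin. The t₂g³e_g¹ (high-spin) configuration has an unevenly filled e_g set; the Jahn–Teller theorem predicts a tetragonal distortion (typically axial elongation) to lift the degeneracy.
[TiBr6]^4-: Each bromide is −1; balancing the −4 overall charge requires Ti(II). Group 4 minus oxidation state 2 gives a d² configuration. The d² configuration leaves the e_g set evenly filled (or empty) — no strong Jahn–Teller driving force.

[CrBr6]^4-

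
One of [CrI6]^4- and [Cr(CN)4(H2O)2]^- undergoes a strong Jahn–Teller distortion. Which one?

[CrI6]^4-: Each iodide is −1; balancing the −4 overall charge requires Cr(II). Group 6 minus oxidation state 2 gives a d⁴ configuration. Iodide is a weak-field ligand for a first-row metal, so the complex is high-spin. The t₂g³e_g¹ (high-spin) configuration has an unevenly filled e_g set; the Jahn–Teller theorem predicts a tetragonal distortion (typically axial elongation) to lift the degeneracy.
[Cr(CN)4(H2O)2]^-: Summing ligand charges against the −1 overall charge gives an oxidation state of +3 for chromium. Cr sits in group 6, so the d-electron count is 6 − 3 = 3. The d³ configuration leaves the e_g set evenly filled (or empty) — no strong Jahn–Teller driving force.

[CrI6]^4-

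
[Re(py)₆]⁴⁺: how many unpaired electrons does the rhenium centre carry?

3 unpaired electrons

Pyridine is neutral; balancing the +4 overall charge requires Re(IV).
Group 7 minus oxidation state 4 gives a d³ configuration.
In an octahedral field the d³ configuration is t₂g³e_g⁰ (only one arrangement possible), giving 3 unpaired electrons.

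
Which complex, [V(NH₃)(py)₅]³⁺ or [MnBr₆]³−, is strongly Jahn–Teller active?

[MnBr₆]³−

[V(NH₃)(py)₅]³⁺: Ligand charges: ammonia is neutral; pyridine is neutral. With an overall charge of +3 the vanadium centre must be in the +3 oxidation state. Vanadium is a group-5 element; V(III) is therefore d². The d² configuration leaves the e_g set evenly filled (or empty) — no strong Jahn–Teller driving force.
[MnBr₆]³−: Summing ligand charges against the −3 overall charge gives an oxidation state of +3 for manganese. Manganese is a group-7 element; Mn(III) is therefore d⁴. Bromide is a weak-field ligand for a first-row metal, so the complex is high-spin. The t₂g³e_g¹ (high-spin) configuration has an unevenly filled e_g set; the Jahn–Teller theorem predicts a tetragonal distortion (typically axial elongation) to lift the degeneracy.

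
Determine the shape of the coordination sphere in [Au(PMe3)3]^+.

Summing ligand charges against the +1 overall charge gives an oxidation state of +1 for gold.
Gold is a group-11 element; Au(I) is therefore d¹⁰.
With 3 monodentate ligands the coordination number is 3.
Three ligands around a d¹⁰ centre minimise repulsion in a trigonal-planar arrangement.

trigonal planar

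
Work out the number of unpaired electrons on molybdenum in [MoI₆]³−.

Each iodide is −1; balancing the −3 overall charge requires Mo(III).
Mo sits in group 6, so the d-electron count is 6 − 3 = 3.
In an octahedral field the d³ configuration is t₂g³e_g⁰ (only one arrangement possible), giving 3 unpaired electrons.

3 unpaired electrons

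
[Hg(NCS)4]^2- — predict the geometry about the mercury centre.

Ligand charges: each isothiocyanate is −1. With an overall charge of −2 the mercury centre must be in the +2 oxidation state.
Mercury is a group-12 element; Hg(II) is therefore d¹⁰.
With 4 monodentate ligands the coordination number is 4.
A d¹⁰ ion has no crystal-field stabilisation preference between square planar and tetrahedral, so four ligands adopt the sterically favoured tetrahedral geometry.

tetrahedral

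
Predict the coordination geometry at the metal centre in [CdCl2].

linear

Summing ligand charges against the 0 overall charge gives an oxidation state of +2 for cadmium.
Group 12 minus oxidation state 2 gives a d¹⁰ configuration.
With 2 monodentate ligands the coordination number is 2.
A d¹⁰ ion with only two ligands adopts a linear arrangement (sp hybridisation; no CFSE preference).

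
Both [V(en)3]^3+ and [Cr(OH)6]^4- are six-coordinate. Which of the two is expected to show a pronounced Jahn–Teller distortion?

[Cr(OH)6]^4-

[V(en)3]^3+: Summing ligand charges against the +3 overall charge gives an oxidation state of +3 for vanadium. Vanadium is a group-5 element; V(III) is therefore d². The d² configuration leaves the e_g set evenly filled (or empty) — no strong Jahn–Teller driving force.
[Cr(OH)6]^4-: Ligand charges: each hydroxide is −1. With an overall charge of −4 the chromium centre must be in the +2 oxidation state. Cr sits in group 6, so the d-electron count is 6 − 2 = 4. Hydroxide is a weak-field ligand for a first-row metal, so the complex is high-spin. The t₂g³e_g¹ (high-spin) configuration has an unevenly filled e_g set; the Jahn–Teller theorem predicts a tetragonal distortion (typically axial elongation) to lift the degeneracy.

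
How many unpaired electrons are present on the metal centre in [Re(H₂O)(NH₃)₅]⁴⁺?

3 unpaired electrons

Ligand charges: water is neutral; ammonia is neutral. With an overall charge of +4 the rhenium centre must be in the +4 oxidation state.
Rhenium is a group-7 element; Re(IV) is therefore d³.
In an octahedral field the d³ configuration is t₂g³e_g⁰ (only one arrangement possible), giving 3 unpaired electrons.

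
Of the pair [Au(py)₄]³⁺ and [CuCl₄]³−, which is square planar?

For [Au(py)₄]³⁺: Pyridine is neutral; balancing the +3 overall charge requires Au(III). Au sits in group 11, so the d-electron count is 11 − 3 = 8. A 5d d⁸ ion has a large crystal-field splitting; square planar leaves the high-energy d_{x²−y²} orbital empty and maximises CFSE. → square planar.
For [CuCl₄]³−: Each chloride is −1; balancing the −3 overall charge requires Cu(I). Copper is a group-11 element; Cu(I) is therefore d¹⁰. A d¹⁰ ion has no crystal-field stabilisation preference between square planar and tetrahedral, so four ligands adopt the sterically favoured tetrahedral geometry. → tetrahedral.

[Au(py)₄]³⁺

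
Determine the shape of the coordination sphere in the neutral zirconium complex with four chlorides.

Each chloride is −1; balancing the 0 overall charge requires Zr(IV).
Zirconium is a group-4 element; Zr(IV) is therefore d⁰.
Coordination number: 4.
A d⁰ ion has no crystal-field stabilisation preference between square planar and tetrahedral, so four ligands adopt the sterically favoured tetrahedral geometry.

tetrahedral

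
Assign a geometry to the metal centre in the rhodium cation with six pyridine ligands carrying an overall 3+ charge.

octahedral

Summing ligand charges against the +3 overall charge gives an oxidation state of +3 for rhodium.
Rhodium is a group-9 element; Rh(III) is therefore d⁶.
Coordination number: 6.
Six donors around a single metal centre give an octahedral coordination sphere.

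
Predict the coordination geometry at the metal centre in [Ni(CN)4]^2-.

square planar

Summing ligand charges against the −2 overall charge gives an oxidation state of +2 for nickel.
Group 10 minus oxidation state 2 gives a d⁸ configuration.
Coordination number: 4.
Cyanide is a strong-field ligand (high in the spectrochemical series).
A 3d d⁸ ion with strong-field ligands gains enough CFSE to favour square planar over tetrahedral.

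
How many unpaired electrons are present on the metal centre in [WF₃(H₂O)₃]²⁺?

Summing ligand charges against the +2 overall charge gives an oxidation state of +5 for tungsten.
Group 6 minus oxidation state 5 gives a d¹ configuration.
In an octahedral field the d¹ configuration is t₂g¹e_g⁰ (only one arrangement possible), giving 1 unpaired electron.

1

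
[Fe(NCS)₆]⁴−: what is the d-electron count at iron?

Each isothiocyanate is −1; balancing the −4 overall charge requires Fe(II).
Group 8 minus oxidation state 2 gives a d⁶ configuration.

d6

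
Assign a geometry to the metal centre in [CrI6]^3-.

Summing ligand charges against the −3 overall charge gives an oxidation state of +3 for chromium.
Chromium is a group-6 element; Cr(III) is therefore d³.
Coordination number: 6.
Six donors around a single metal centre give an octahedral coordination sphere.

octahedral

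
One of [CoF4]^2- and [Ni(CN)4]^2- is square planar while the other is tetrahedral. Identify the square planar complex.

[Ni(CN)4]^2-

For [CoF4]^2-: Ligand charges: each fluoride is −1. With an overall charge of −2 the cobalt centre must be in the +2 oxidation state. Co sits in group 9, so the d-electron count is 9 − 2 = 7. For a high-spin 3d d⁷ ion with weak-field ligands the small Δₜ gives little square-planar CFSE advantage, so four ligands adopt the sterically favoured tetrahedral geometry. → tetrahedral.
For [Ni(CN)4]^2-: Each cyanide is −1; balancing the −2 overall charge requires Ni(II). Ni sits in group 10, so the d-electron count is 10 − 2 = 8. Cyanide is a strong-field ligand (high in the spectrochemical series). A 3d d⁸ ion with strong-field ligands gains enough CFSE to favour square planar over tetrahedral. → square planar.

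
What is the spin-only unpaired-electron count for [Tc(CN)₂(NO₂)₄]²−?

3

Summing ligand charges against the −2 overall charge gives an oxidation state of +4 for technetium.
Group 7 minus oxidation state 4 gives a d³ configuration.
In an octahedral field the d³ configuration is t₂g³e_g⁰ (only one arrangement possible), giving 3 unpaired electrons.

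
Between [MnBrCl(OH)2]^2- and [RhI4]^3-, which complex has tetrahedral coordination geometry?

[MnBrCl(OH)2]^2-

For [MnBrCl(OH)2]^2-: Summing ligand charges against the −2 overall charge gives an oxidation state of +2 for manganese. Mn sits in group 7, so the d-electron count is 7 − 2 = 5. A high-spin d⁵ ion has zero CFSE in either geometry, so four ligands adopt the sterically favoured tetrahedral geometry. → tetrahedral.
For [RhI4]^3-: Ligand charges: each iodide is −1. With an overall charge of −3 the rhodium centre must be in the +1 oxidation state. Group 9 minus oxidation state 1 gives a d⁸ configuration. A 4d d⁸ ion has a large crystal-field splitting; square planar leaves the high-energy d_{x²−y²} orbital empty and maximises CFSE. → square planar.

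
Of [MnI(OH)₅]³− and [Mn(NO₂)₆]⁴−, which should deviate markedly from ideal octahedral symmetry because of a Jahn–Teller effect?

[MnI(OH)₅]³−

[MnI(OH)₅]³−: Ligand charges: each iodide is −1; each hydroxide is −1. With an overall charge of −3 the manganese centre must be in the +3 oxidation state. Manganese is a group-7 element; Mn(III) is therefore d⁴. Hydroxide and iodide are weak-field ligands for a first-row metal, so the complex is high-spin. The t₂g³e_g¹ (high-spin) configuration has an unevenly filled e_g set; the Jahn–Teller theorem predicts a tetragonal distortion (typically axial elongation) to lift the degeneracy.
[Mn(NO₂)₆]⁴−: Summing ligand charges against the −4 overall charge gives an oxidation state of +2 for manganese. Group 7 minus oxidation state 2 gives a d⁵ configuration. Nitro (N-bound nitrite) is a strong-field ligand (high in the spectrochemical series) for a first-row metal, so the complex is low-spin. The d⁵ configuration leaves the e_g set evenly filled (or empty) — no strong Jahn–Teller driving force.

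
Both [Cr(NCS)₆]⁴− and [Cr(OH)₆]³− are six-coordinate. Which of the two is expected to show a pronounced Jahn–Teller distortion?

[Cr(NCS)₆]⁴−: Each isothiocyanate is −1; balancing the −4 overall charge requires Cr(II). Group 6 minus oxidation state 2 gives a d⁴ configuration. Isothiocyanate is a weak-field ligand for a first-row metal, so the complex is high-spin. The t₂g³e_g¹ (high-spin) configuration has an unevenly filled e_g set; the Jahn–Teller theorem predicts a tetragonal distortion (typically axial elongation) to lift the degeneracy.
[Cr(OH)₆]³−: Ligand charges: each hydroxide is −1. With an overall charge of −3 the chromium centre must be in the +3 oxidation state. Cr sits in group 6, so the d-electron count is 6 − 3 = 3. The d³ configuration leaves the e_g set evenly filled (or empty) — no strong Jahn–Teller driving force.

[Cr(NCS)₆]⁴−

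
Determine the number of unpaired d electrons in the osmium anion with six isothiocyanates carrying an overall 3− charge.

1

Each isothiocyanate is −1; balancing the −3 overall charge requires Os(III).
Group 8 minus oxidation state 3 gives a d⁵ configuration.
The spin state decides the count: a 5d ion has a large Δₒ and is invariably low-spin.
An octahedral low-spin d⁵ ion is t₂g⁵e_g⁰, giving 1 unpaired electron.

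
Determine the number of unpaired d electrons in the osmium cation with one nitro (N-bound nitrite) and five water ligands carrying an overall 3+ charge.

Ligand charges: each nitro (N-bound nitrite) is −1; water is neutral. With an overall charge of +3 the osmium centre must be in the +4 oxidation state.
Os sits in group 8, so the d-electron count is 8 − 4 = 4.
The spin state decides the count: a 5d ion has a large Δₒ and is invariably low-spin.
An octahedral low-spin d⁴ ion is t₂g⁴e_g⁰, giving 2 unpaired electrons.

2 unpaired electrons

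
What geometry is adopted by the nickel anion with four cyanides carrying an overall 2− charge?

Summing ligand charges against the −2 overall charge gives an oxidation state of +2 for nickel.
Nickel is a group-10 element; Ni(II) is therefore d⁸.
Coordination number: 4.
Cyanide is a strong-field ligand (high in the spectrochemical series).
A 3d d⁸ ion with strong-field ligands gains enough CFSE to favour square planar over tetrahedral.

square planar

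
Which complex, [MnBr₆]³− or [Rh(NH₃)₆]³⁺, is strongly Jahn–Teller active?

[MnBr₆]³−: Ligand charges: each bromide is −1. With an overall charge of −3 the manganese centre must be in the +3 oxidation state. Mn sits in group 7, so the d-electron count is 7 − 3 = 4. Bromide is a weak-field ligand for a first-row metal, so the complex is high-spin. The t₂g³e_g¹ (high-spin) configuration has an unevenly filled e_g set; the Jahn–Teller theorem predicts a tetragonal distortion (typically axial elongation) to lift the degeneracy.
[Rh(NH₃)₆]³⁺: Ligand charges: ammonia is neutral. With an overall charge of +3 the rhodium centre must be in the +3 oxidation state. Rhodium is a group-9 element; Rh(III) is therefore d⁶. A 4d ion has a large Δₒ and is invariably low-spin. The d⁶ configuration leaves the e_g set evenly filled (or empty) — no strong Jahn–Teller driving force.

[MnBr₆]³−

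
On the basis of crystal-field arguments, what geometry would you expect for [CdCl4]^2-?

tetrahedral

Ligand charges: each chloride is −1. With an overall charge of −2 the cadmium centre must be in the +2 oxidation state.
Group 12 minus oxidation state 2 gives a d¹⁰ configuration.
Coordination number: 4.
A d¹⁰ ion has no crystal-field stabilisation preference between square planar and tetrahedral, so four ligands adopt the sterically favoured tetrahedral geometry.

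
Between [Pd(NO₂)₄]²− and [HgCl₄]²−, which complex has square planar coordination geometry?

[Pd(NO₂)₄]²−

For [Pd(NO₂)₄]²−: Each nitro (N-bound nitrite) is −1; balancing the −2 overall charge requires Pd(II). Palladium is a group-10 element; Pd(II) is therefore d⁸. A 4d d⁸ ion has a large crystal-field splitting; square planar leaves the high-energy d_{x²−y²} orbital empty and maximises CFSE. → square planar.
For [HgCl₄]²−: Each chloride is −1; balancing the −2 overall charge requires Hg(II). Hg sits in group 12, so the d-electron count is 12 − 2 = 10. A d¹⁰ ion has no crystal-field stabilisation preference between square planar and tetrahedral, so four ligands adopt the sterically favoured tetrahedral geometry. → tetrahedral.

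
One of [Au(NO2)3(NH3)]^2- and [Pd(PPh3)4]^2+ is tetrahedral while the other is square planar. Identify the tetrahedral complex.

[Au(NO2)3(NH3)]^2-

For [Au(NO2)3(NH3)]^2-: Ligand charges: each nitro (N-bound nitrite) is −1; ammonia is neutral. With an overall charge of −2 the gold centre must be in the +1 oxidation state. Gold is a group-11 element; Au(I) is therefore d¹⁰. A d¹⁰ ion has no crystal-field stabilisation preference between square planar and tetrahedral, so four ligands adopt the sterically favoured tetrahedral geometry. → tetrahedral.
For [Pd(PPh3)4]^2+: Summing ligand charges against the +2 overall charge gives an oxidation state of +2 for palladium. Group 10 minus oxidation state 2 gives a d⁸ configuration. A 4d d⁸ ion has a large crystal-field splitting; square planar leaves the high-energy d_{x²−y²} orbital empty and maximises CFSE. → square planar.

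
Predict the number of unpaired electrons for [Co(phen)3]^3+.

Summing ligand charges against the +3 overall charge gives an oxidation state of +3 for cobalt.
Cobalt is a group-9 element; Co(III) is therefore d⁶.
Counting donor atoms: 3×1,10-phenanthroline (bidentate) → 6 donors. Coordination number = 6.
The spin state decides the count: Co(III) has an exceptionally large octahedral splitting and is low-spin with essentially every ligand except fluoride.
An octahedral low-spin d⁶ ion is t₂g⁶e_g⁰, giving 0 unpaired electrons.

0 unpaired electrons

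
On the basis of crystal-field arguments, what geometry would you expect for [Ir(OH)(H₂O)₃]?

Ligand charges: each hydroxide is −1; water is neutral. With an overall charge of 0 the iridium centre must be in the +1 oxidation state.
Iridium is a group-9 element; Ir(I) is therefore d⁸.
Coordination number: 4.
A 5d d⁸ ion has a large crystal-field splitting; square planar leaves the high-energy d_{x²−y²} orbital empty and maximises CFSE.

square planar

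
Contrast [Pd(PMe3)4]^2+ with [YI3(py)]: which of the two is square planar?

For [Pd(PMe3)4]^2+: Ligand charges: trimethylphosphine is neutral. With an overall charge of +2 the palladium centre must be in the +2 oxidation state. Palladium is a group-10 element; Pd(II) is therefore d⁸. A 4d d⁸ ion has a large crystal-field splitting; square planar leaves the high-energy d_{x²−y²} orbital empty and maximises CFSE. → square planar.
For [YI3(py)]: Summing ligand charges against the 0 overall charge gives an oxidation state of +3 for yttrium. Y sits in group 3, so the d-electron count is 3 − 3 = 0. A d⁰ ion has no crystal-field stabilisation preference between square planar and tetrahedral, so four ligands adopt the sterically favoured tetrahedral geometry. → tetrahedral.

[Pd(PMe3)4]^2+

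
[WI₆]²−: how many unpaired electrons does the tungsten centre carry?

Ligand charges: each iodide is −1. With an overall charge of −2 the tungsten centre must be in the +4 oxidation state.
Group 6 minus oxidation state 4 gives a d² configuration.
In an octahedral field the d² configuration is t₂g²e_g⁰ (only one arrangement possible), giving 2 unpaired electrons.

2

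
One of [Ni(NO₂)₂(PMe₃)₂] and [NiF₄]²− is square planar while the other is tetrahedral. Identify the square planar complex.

[Ni(NO₂)₂(PMe₃)₂]

For [Ni(NO₂)₂(PMe₃)₂]: Summing ligand charges against the 0 overall charge gives an oxidation state of +2 for nickel. Nickel is a group-10 element; Ni(II) is therefore d⁸. Nitro (N-bound nitrite) and trimethylphosphine are strong-field ligands (high in the spectrochemical series). A 3d d⁸ ion with strong-field ligands gains enough CFSE to favour square planar over tetrahedral. → square planar.
For [NiF₄]²−: Each fluoride is −1; balancing the −2 overall charge requires Ni(II). Group 10 minus oxidation state 2 gives a d⁸ configuration. Fluoride is a weak-field ligand. With weak-field ligands the CFSE gain from square planar is small, so a 3d d⁸ ion takes the sterically preferred tetrahedral geometry. → tetrahedral.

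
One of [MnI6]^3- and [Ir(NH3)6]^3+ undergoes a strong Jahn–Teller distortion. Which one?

[MnI6]^3-: Each iodide is −1; balancing the −3 overall charge requires Mn(III). Manganese is a group-7 element; Mn(III) is therefore d⁴. Iodide is a weak-field ligand for a first-row metal, so the complex is high-spin. The t₂g³e_g¹ (high-spin) configuration has an unevenly filled e_g set; the Jahn–Teller theorem predicts a tetragonal distortion (typically axial elongation) to lift the degeneracy.
[Ir(NH3)6]^3+: Summing ligand charges against the +3 overall charge gives an oxidation state of +3 for iridium. Ir sits in group 9, so the d-electron count is 9 − 3 = 6. A 5d ion has a large Δₒ and is invariably low-spin. The d⁶ configuration leaves the e_g set evenly filled (or empty) — no strong Jahn–Teller driving force.

[MnI6]^3-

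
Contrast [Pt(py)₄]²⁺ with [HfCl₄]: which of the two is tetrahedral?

For [Pt(py)₄]²⁺: Summing ligand charges against the +2 overall charge gives an oxidation state of +2 for platinum. Pt sits in group 10, so the d-electron count is 10 − 2 = 8. A 5d d⁸ ion has a large crystal-field splitting; square planar leaves the high-energy d_{x²−y²} orbital empty and maximises CFSE. → square planar.
For [HfCl₄]: Summing ligand charges against the 0 overall charge gives an oxidation state of +4 for hafnium. Group 4 minus oxidation state 4 gives a d⁰ configuration. A d⁰ ion has no crystal-field stabilisation preference between square planar and tetrahedral, so four ligands adopt the sterically favoured tetrahedral geometry. → tetrahedral.

[HfCl₄]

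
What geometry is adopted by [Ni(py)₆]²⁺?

octahedral

Pyridine is neutral; balancing the +2 overall charge requires Ni(II).
Group 10 minus oxidation state 2 gives a d⁸ configuration.
Coordination number: 6.
Six donors around a single metal centre give an octahedral coordination sphere.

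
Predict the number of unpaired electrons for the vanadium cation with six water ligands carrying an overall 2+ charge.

Water is neutral; balancing the +2 overall charge requires V(II).
Vanadium is a group-5 element; V(II) is therefore d³.
In an octahedral field the d³ configuration is t₂g³e_g⁰ (only one arrangement possible), giving 3 unpaired electrons.

3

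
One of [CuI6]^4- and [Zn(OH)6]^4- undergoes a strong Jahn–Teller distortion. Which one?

[CuI6]^4-

[CuI6]^4-: Ligand charges: each iodide is −1. With an overall charge of −4 the copper centre must be in the +2 oxidation state. Cu sits in group 11, so the d-electron count is 11 − 2 = 9. The t₂g⁶e_g³ configuration has an unevenly filled e_g set; the Jahn–Teller theorem predicts a tetragonal distortion (typically axial elongation) to lift the degeneracy.
[Zn(OH)6]^4-: Summing ligand charges against the −4 overall charge gives an oxidation state of +2 for zinc. Group 12 minus oxidation state 2 gives a d¹⁰ configuration. The d¹⁰ configuration leaves the e_g set evenly filled (or empty) — no strong Jahn–Teller driving force.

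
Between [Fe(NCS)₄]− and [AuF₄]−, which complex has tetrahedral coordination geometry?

[Fe(NCS)₄]−

For [Fe(NCS)₄]−: Ligand charges: each isothiocyanate is −1. With an overall charge of −1 the iron centre must be in the +3 oxidation state. Group 8 minus oxidation state 3 gives a d⁵ configuration. A high-spin d⁵ ion has zero CFSE in either geometry, so four ligands adopt the sterically favoured tetrahedral geometry. → tetrahedral.
For [AuF₄]−: Each fluoride is −1; balancing the −1 overall charge requires Au(III). Gold is a group-11 element; Au(III) is therefore d⁸. A 5d d⁸ ion has a large crystal-field splitting; square planar leaves the high-energy d_{x²−y²} orbital empty and maximises CFSE. → square planar.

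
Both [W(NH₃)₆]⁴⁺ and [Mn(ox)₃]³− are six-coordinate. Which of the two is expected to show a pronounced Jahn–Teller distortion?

[W(NH₃)₆]⁴⁺: Ligand charges: ammonia is neutral. With an overall charge of +4 the tungsten centre must be in the +4 oxidation state. W sits in group 6, so the d-electron count is 6 − 4 = 2. The d² configuration leaves the e_g set evenly filled (or empty) — no strong Jahn–Teller driving force.
[Mn(ox)₃]³−: Ligand charges: each oxalate is −2. With an overall charge of −3 the manganese centre must be in the +3 oxidation state. Group 7 minus oxidation state 3 gives a d⁴ configuration. Oxalate is a weak-field ligand for a first-row metal, so the complex is high-spin. The t₂g³e_g¹ (high-spin) configuration has an unevenly filled e_g set; the Jahn–Teller theorem predicts a tetragonal distortion (typically axial elongation) to lift the degeneracy.

[Mn(ox)₃]³−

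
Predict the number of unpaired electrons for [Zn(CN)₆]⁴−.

Each cyanide is −1; balancing the −4 overall charge requires Zn(II).
Zinc is a group-12 element; Zn(II) is therefore d¹⁰.
In an octahedral field the d¹⁰ configuration is t₂g⁶e_g⁴, giving 0 unpaired electrons.

0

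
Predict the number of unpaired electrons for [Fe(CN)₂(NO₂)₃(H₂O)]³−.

Summing ligand charges against the −3 overall charge gives an oxidation state of +2 for iron.
Iron is a group-8 element; Fe(II) is therefore d⁶.
The spin state decides the count: Cyanide and nitro (N-bound nitrite) are strong-field ligands (high in the spectrochemical series) for a first-row metal, so the complex is low-spin.
An octahedral low-spin d⁶ ion is t₂g⁶e_g⁰, giving 0 unpaired electrons.

0 unpaired electrons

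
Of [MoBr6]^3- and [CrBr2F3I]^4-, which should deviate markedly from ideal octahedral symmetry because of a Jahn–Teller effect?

[MoBr6]^3-: Ligand charges: each bromide is −1. With an overall charge of −3 the molybdenum centre must be in the +3 oxidation state. Group 6 minus oxidation state 3 gives a d³ configuration. The d³ configuration leaves the e_g set evenly filled (or empty) — no strong Jahn–Teller driving force.
[CrBr2F3I]^4-: Summing ligand charges against the −4 overall charge gives an oxidation state of +2 for chromium. Cr sits in group 6, so the d-electron count is 6 − 2 = 4. Bromide, fluoride, and iodide are weak-field ligands for a first-row metal, so the complex is high-spin. The t₂g³e_g¹ (high-spin) configuration has an unevenly filled e_g set; the Jahn–Teller theorem predicts a tetragonal distortion (typically axial elongation) to lift the degeneracy.

[CrBr2F3I]^4-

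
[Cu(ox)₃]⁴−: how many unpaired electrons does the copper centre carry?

1

Summing ligand charges against the −4 overall charge gives an oxidation state of +2 for copper.
Cu sits in group 11, so the d-electron count is 11 − 2 = 9.
Counting donor atoms: 3×oxalate (bidentate) → 6 donors. Coordination number = 6.
In an octahedral field the d⁹ configuration is t₂g⁶e_g³ (only one arrangement possible), giving 1 unpaired electron.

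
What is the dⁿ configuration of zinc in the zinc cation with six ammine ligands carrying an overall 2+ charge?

d¹⁰

Summing ligand charges against the +2 overall charge gives an oxidation state of +2 for zinc.
Zn sits in group 12, so the d-electron count is 12 − 2 = 10.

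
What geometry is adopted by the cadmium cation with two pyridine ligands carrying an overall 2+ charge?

Summing ligand charges against the +2 overall charge gives an oxidation state of +2 for cadmium.
Cd sits in group 12, so the d-electron count is 12 − 2 = 10.
With 2 monodentate ligands the coordination number is 2.
A d¹⁰ ion with only two ligands adopts a linear arrangement (sp hybridisation; no CFSE preference).

linear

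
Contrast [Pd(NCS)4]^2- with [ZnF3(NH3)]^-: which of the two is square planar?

For [Pd(NCS)4]^2-: Each isothiocyanate is −1; balancing the −2 overall charge requires Pd(II). Palladium is a group-10 element; Pd(II) is therefore d⁸. A 4d d⁸ ion has a large crystal-field splitting; square planar leaves the high-energy d_{x²−y²} orbital empty and maximises CFSE. → square planar.
For [ZnF3(NH3)]^-: Ligand charges: each fluoride is −1; ammonia is neutral. With an overall charge of −1 the zinc centre must be in the +2 oxidation state. Zinc is a group-12 element; Zn(II) is therefore d¹⁰. A d¹⁰ ion has no crystal-field stabilisation preference between square planar and tetrahedral, so four ligands adopt the sterically favoured tetrahedral geometry. → tetrahedral.

[Pd(NCS)4]^2-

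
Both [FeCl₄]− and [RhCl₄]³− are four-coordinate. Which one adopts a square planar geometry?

[RhCl₄]³−

For [FeCl₄]−: Ligand charges: each chloride is −1. With an overall charge of −1 the iron centre must be in the +3 oxidation state. Group 8 minus oxidation state 3 gives a d⁵ configuration. A high-spin d⁵ ion has zero CFSE in either geometry, so four ligands adopt the sterically favoured tetrahedral geometry. → tetrahedral.
For [RhCl₄]³−: Ligand charges: each chloride is −1. With an overall charge of −3 the rhodium centre must be in the +1 oxidation state. Rh sits in group 9, so the d-electron count is 9 − 1 = 8. A 4d d⁸ ion has a large crystal-field splitting; square planar leaves the high-energy d_{x²−y²} orbital empty and maximises CFSE. → square planar.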